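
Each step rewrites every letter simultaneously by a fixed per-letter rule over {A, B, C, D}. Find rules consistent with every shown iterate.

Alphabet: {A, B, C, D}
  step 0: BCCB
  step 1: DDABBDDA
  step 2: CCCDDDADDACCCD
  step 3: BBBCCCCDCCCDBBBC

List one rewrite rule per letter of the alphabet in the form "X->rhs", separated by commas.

  step 2 ⇒ step 3: CCCDDDADDACCCD ⇒ B·B·B·C·C·C·CD·C·C·CD·B·B·B·C
    A ↦ CD
    C ↦ B
    D ↦ C
  step 0 ⇒ step 1: BCCB ⇒ DDA·B·B·DDA
    B ↦ DDA

A->CD, B->DDA, C->B, D->C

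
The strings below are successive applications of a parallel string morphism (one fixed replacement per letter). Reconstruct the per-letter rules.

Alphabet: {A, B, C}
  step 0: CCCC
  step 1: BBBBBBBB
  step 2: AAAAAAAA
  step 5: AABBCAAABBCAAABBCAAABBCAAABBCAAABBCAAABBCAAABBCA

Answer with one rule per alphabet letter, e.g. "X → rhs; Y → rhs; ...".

  step 1 ⇒ step 2: BBBBBBBB ⇒ A·A·A·A·A·A·A·A
    B ↦ A
    A ↦ CA  (constrained at step 2)
  step 0 ⇒ step 1: CCCC ⇒ BB·BB·BB·BB
    C ↦ BB

A->CA, B->A, C->BB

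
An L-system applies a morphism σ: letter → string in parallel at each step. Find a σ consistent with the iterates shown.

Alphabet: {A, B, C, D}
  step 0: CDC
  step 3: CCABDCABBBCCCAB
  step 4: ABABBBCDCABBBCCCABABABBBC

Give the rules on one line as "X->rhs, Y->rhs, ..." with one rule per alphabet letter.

A->BB, B->C, C->AB, D->DC

  step 3 ⇒ step 4: CCABDCABBBCCCAB ⇒ AB·AB·BB·C·DC·AB·BB·C·C·C·AB·AB·AB·BB·C
    A ↦ BB
    B ↦ C
    C ↦ AB
    D ↦ DC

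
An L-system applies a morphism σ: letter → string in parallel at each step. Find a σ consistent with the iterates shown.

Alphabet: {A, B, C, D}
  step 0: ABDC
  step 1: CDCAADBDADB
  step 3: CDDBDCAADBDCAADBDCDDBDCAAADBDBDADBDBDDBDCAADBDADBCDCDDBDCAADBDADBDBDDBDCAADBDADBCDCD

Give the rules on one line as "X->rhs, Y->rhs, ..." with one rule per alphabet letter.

  step 0 ⇒ step 1: ABDC ⇒ CD·CAA·DBD·ADB
    A ↦ CD
    B ↦ CAA
    C ↦ ADB
    D ↦ DBD

A->CD, B->CAA, C->ADB, D->DBD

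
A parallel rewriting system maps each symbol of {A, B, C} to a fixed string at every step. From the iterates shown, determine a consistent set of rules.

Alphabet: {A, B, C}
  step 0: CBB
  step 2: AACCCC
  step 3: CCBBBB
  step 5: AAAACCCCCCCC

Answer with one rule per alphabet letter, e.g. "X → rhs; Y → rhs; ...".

A->C, B->AA, C->B

  step 2 ⇒ step 3: AACCCC ⇒ C·C·B·B·B·B
    A ↦ C
    C ↦ B
    B ↦ AA  (constrained at step 0)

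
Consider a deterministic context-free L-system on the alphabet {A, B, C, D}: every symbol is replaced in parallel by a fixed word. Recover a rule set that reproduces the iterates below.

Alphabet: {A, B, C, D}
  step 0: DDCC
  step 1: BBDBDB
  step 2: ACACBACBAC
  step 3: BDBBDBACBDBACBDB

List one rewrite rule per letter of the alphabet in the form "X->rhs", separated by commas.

  step 2 ⇒ step 3: ACACBACBAC ⇒ B·DB·B·DB·AC·B·DB·AC·B·DB
    A ↦ B
    B ↦ AC
    C ↦ DB
  step 0 ⇒ step 1: DDCC ⇒ B·B·DB·DB
    D ↦ B

A->B, B->AC, C->DB, D->B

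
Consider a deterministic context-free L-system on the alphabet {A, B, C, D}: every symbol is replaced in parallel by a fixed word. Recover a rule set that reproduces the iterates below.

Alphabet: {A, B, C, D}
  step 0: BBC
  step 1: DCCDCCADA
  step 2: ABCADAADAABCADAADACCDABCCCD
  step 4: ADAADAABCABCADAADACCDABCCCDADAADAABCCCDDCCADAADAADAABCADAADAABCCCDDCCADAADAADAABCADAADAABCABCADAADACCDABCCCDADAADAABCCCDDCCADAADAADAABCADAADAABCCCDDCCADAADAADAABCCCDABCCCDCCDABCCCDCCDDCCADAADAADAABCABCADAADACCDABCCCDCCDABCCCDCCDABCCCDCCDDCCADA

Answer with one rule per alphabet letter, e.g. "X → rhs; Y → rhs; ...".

  step 1 ⇒ step 2: DCCDCCADA ⇒ ABC·ADA·ADA·ABC·ADA·ADA·CCD·ABC·CCD
    A ↦ CCD
    C ↦ ADA
    D ↦ ABC
  step 0 ⇒ step 1: BBC ⇒ DCC·DCC·ADA
    B ↦ DCC

A->CCD, B->DCC, C->ADA, D->ABC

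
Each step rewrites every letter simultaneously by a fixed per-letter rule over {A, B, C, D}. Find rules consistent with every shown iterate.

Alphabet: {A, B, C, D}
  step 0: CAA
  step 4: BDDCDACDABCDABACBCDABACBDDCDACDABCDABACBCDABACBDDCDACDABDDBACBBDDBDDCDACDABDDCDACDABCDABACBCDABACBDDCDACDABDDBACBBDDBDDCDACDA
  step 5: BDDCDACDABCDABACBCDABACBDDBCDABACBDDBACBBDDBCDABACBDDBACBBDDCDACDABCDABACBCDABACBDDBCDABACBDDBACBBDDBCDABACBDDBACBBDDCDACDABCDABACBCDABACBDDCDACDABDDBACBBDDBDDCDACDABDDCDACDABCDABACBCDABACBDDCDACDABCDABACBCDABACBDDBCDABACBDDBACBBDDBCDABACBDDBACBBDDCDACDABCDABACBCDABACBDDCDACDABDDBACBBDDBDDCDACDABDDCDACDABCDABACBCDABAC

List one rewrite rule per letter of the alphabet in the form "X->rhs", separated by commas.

  step 4 ⇒ step 5: BDDCDACDABCDABACBCDABACBDDCDACDABCDABACBCDABACBDDCDACDABDDBACBBDDBDDCDACDABDDCDACDABCDABACBCDABACBDDCDACDABDDBACBBDDBDDCDACDA ⇒ BDD·CDA·CDA·B·CDA·BAC·B·CDA·BAC·BDD·B·CDA·BAC·BDD·BAC·B·BDD·B·CDA·BAC·BDD·BAC·B·BDD·CDA·CDA·B·CDA·BAC·B·CDA·BAC·BDD·B·CDA·BAC·BDD·BAC·B·BDD·B·CDA·BAC·BDD·BAC·B·BDD·CDA·CDA·B·CDA·BAC·B·CDA·BAC·BDD·CDA·CDA·BDD·BAC·B·BDD·BDD·CDA·CDA·BDD·CDA·CDA·B·CDA·BAC·B·CDA·BAC·BDD·CDA·CDA·B·CDA·BAC·B·CDA·BAC·BDD·B·CDA·BAC·BDD·BAC·B·BDD·B·CDA·BAC·BDD·BAC·B·BDD·CDA·CDA·B·CDA·BAC·B·CDA·BAC·BDD·CDA·CDA·BDD·BAC·B·BDD·BDD·CDA·CDA·BDD·CDA·CDA·B·CDA·BAC·B·CDA·BAC
    A ↦ BAC
    B ↦ BDD
    C ↦ B
    D ↦ CDA

A->BAC, B->BDD, C->B, D->CDA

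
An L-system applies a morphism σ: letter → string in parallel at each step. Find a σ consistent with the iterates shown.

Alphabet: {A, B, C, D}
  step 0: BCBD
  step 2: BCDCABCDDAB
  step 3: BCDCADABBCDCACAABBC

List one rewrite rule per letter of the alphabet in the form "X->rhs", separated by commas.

  step 2 ⇒ step 3: BCDCABCDDAB ⇒ BC·D·CA·D·AB·BC·D·CA·CA·AB·BC
    A ↦ AB
    B ↦ BC
    C ↦ D
    D ↦ CA

A->AB, B->BC, C->D, D->CA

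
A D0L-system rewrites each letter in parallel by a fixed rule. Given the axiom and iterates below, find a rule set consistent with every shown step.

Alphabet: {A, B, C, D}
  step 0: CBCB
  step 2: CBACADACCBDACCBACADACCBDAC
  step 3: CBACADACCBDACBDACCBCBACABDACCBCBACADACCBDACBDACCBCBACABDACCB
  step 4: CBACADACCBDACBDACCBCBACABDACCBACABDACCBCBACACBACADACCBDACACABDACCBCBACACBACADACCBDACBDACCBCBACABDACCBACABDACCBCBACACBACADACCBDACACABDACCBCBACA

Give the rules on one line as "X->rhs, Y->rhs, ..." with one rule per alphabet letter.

A->DAC, B->ACA, C->CB, D->B

  step 3 ⇒ step 4: CBACADACCBDACBDACCBCBACABDACCBCBACADACCBDACBDACCBCBACABDACCB ⇒ CB·ACA·DAC·CB·DAC·B·DAC·CB·CB·ACA·B·DAC·CB·ACA·B·DAC·CB·CB·ACA·CB·ACA·DAC·CB·DAC·ACA·B·DAC·CB·CB·ACA·CB·ACA·DAC·CB·DAC·B·DAC·CB·CB·ACA·B·DAC·CB·ACA·B·DAC·CB·CB·ACA·CB·ACA·DAC·CB·DAC·ACA·B·DAC·CB·CB·ACA
    A ↦ DAC
    B ↦ ACA
    C ↦ CB
    D ↦ B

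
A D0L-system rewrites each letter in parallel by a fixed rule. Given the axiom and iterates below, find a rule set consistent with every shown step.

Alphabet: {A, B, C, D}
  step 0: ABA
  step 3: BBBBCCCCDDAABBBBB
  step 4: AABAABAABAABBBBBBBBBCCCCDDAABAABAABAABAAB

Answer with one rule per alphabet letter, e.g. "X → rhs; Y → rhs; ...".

A->D, B->AAB, C->BB, D->CC

  step 3 ⇒ step 4: BBBBCCCCDDAABBBBB ⇒ AAB·AAB·AAB·AAB·BB·BB·BB·BB·CC·CC·D·D·AAB·AAB·AAB·AAB·AAB
    A ↦ D
    B ↦ AAB
    C ↦ BB
    D ↦ CC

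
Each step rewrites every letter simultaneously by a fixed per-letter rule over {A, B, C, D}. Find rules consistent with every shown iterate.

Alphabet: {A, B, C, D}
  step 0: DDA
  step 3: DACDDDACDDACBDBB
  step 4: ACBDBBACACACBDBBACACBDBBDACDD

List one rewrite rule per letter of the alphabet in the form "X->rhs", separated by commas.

A->BD, B->D, C->BB, D->AC

  step 3 ⇒ step 4: DACDDDACDDACBDBB ⇒ AC·BD·BB·AC·AC·AC·BD·BB·AC·AC·BD·BB·D·AC·D·D
    A ↦ BD
    B ↦ D
    C ↦ BB
    D ↦ AC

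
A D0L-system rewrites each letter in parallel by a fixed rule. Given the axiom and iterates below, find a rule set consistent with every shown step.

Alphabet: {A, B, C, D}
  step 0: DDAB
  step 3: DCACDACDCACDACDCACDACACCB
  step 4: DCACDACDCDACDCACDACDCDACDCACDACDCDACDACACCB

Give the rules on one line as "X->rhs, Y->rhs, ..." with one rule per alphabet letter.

A->D, B->CB, C->AC, D->DC

  step 3 ⇒ step 4: DCACDACDCACDACDCACDACACCB ⇒ DC·AC·D·AC·DC·D·AC·DC·AC·D·AC·DC·D·AC·DC·AC·D·AC·DC·D·AC·D·AC·AC·CB
    A ↦ D
    B ↦ CB
    C ↦ AC
    D ↦ DC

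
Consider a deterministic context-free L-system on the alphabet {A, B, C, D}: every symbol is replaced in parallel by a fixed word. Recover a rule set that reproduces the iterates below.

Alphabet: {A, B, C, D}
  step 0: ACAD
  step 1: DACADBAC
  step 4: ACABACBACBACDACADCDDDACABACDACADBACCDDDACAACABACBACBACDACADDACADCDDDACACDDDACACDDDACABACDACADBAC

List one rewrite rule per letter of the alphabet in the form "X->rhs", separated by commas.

A->D, B->CDD, C->ACA, D->BAC

  step 0 ⇒ step 1: ACAD ⇒ D·ACA·D·BAC
    A ↦ D
    C ↦ ACA
    D ↦ BAC
    B ↦ CDD  (constrained at step 1)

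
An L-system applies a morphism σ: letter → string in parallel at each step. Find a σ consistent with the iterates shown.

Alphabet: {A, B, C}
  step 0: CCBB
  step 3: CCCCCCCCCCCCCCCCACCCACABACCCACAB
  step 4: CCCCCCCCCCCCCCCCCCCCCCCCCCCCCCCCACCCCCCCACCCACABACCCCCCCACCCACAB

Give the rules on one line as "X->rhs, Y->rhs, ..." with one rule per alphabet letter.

A->AC, B->AB, C->CC

  step 3 ⇒ step 4: CCCCCCCCCCCCCCCCACCCACABACCCACAB ⇒ CC·CC·CC·CC·CC·CC·CC·CC·CC·CC·CC·CC·CC·CC·CC·CC·AC·CC·CC·CC·AC·CC·AC·AB·AC·CC·CC·CC·AC·CC·AC·AB
    A ↦ AC
    B ↦ AB
    C ↦ CC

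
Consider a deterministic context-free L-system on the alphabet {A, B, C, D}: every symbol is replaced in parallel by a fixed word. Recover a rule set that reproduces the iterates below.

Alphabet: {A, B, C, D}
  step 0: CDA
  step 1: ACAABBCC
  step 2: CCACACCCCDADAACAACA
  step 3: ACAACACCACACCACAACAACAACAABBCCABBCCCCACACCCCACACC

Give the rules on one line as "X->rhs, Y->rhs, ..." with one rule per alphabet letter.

  step 2 ⇒ step 3: CCACACCCCDADAACAACA ⇒ ACA·ACA·CC·ACA·CC·ACA·ACA·ACA·ACA·ABB·CC·ABB·CC·CC·ACA·CC·CC·ACA·CC
    A ↦ CC
    C ↦ ACA
    D ↦ ABB
  step 1 ⇒ step 2: ACAABBCC ⇒ CC·ACA·CC·CC·DA·DA·ACA·ACA
    B ↦ DA

A->CC, B->DA, C->ACA, D->ABB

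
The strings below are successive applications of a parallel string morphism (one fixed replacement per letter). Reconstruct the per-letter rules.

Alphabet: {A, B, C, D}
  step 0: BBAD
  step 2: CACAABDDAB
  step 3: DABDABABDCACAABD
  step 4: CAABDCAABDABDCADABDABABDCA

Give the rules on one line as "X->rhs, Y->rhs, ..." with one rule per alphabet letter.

  step 3 ⇒ step 4: DABDABABDCACAABD ⇒ CA·AB·D·CA·AB·D·AB·D·CA·D·AB·D·AB·AB·D·CA
    A ↦ AB
    B ↦ D
    C ↦ D
    D ↦ CA

A->AB, B->D, C->D, D->CA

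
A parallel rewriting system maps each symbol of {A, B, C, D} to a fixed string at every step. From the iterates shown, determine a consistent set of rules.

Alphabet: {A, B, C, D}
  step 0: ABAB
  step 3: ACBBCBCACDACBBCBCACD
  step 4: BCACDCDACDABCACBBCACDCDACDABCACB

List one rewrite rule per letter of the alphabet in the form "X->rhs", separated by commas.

  step 3 ⇒ step 4: ACBBCBCACDACBBCBCACD ⇒ BC·A·CD·CD·A·CD·A·BC·A·CB·BC·A·CD·CD·A·CD·A·BC·A·CB
    A ↦ BC
    B ↦ CD
    C ↦ A
    D ↦ CB

A->BC, B->CD, C->A, D->CB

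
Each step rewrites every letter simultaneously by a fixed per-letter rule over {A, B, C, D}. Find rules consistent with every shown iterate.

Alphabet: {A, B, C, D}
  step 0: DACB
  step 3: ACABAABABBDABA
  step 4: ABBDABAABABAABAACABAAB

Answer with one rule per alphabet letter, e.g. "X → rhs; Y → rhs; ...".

A->AB, B->A, C->BD, D->C

  step 3 ⇒ step 4: ACABAABABBDABA ⇒ AB·BD·AB·A·AB·AB·A·AB·A·A·C·AB·A·AB
    A ↦ AB
    B ↦ A
    C ↦ BD
    D ↦ C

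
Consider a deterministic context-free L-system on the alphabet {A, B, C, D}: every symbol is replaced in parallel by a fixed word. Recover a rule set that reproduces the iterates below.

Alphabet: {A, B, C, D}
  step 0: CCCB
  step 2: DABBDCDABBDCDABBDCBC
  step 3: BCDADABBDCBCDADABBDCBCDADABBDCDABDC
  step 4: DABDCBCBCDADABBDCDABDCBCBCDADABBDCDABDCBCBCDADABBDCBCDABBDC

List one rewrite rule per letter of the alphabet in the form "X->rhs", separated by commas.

A->C, B->DA, C->BDC, D->B

  step 3 ⇒ step 4: BCDADABBDCBCDADABBDCBCDADABBDCDABDC ⇒ DA·BDC·B·C·B·C·DA·DA·B·BDC·DA·BDC·B·C·B·C·DA·DA·B·BDC·DA·BDC·B·C·B·C·DA·DA·B·BDC·B·C·DA·B·BDC
    A ↦ C
    B ↦ DA
    C ↦ BDC
    D ↦ B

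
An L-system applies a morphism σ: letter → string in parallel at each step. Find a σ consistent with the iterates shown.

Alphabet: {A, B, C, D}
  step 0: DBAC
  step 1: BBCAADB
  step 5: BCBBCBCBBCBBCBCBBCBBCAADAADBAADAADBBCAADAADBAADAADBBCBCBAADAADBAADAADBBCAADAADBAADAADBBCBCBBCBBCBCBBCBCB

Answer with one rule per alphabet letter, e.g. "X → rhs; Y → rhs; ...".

A->AAD, B->BC, C->B, D->B

  step 0 ⇒ step 1: DBAC ⇒ B·BC·AAD·B
    A ↦ AAD
    B ↦ BC
    C ↦ B
    D ↦ B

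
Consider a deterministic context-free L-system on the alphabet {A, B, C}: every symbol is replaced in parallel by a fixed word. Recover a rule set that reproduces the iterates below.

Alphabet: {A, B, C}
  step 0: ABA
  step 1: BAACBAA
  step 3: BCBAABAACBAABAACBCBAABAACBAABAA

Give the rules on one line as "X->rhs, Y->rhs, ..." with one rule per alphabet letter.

A->BAA, B->C, C->B

  step 0 ⇒ step 1: ABA ⇒ BAA·C·BAA
    A ↦ BAA
    B ↦ C
    C ↦ B  (constrained at step 1)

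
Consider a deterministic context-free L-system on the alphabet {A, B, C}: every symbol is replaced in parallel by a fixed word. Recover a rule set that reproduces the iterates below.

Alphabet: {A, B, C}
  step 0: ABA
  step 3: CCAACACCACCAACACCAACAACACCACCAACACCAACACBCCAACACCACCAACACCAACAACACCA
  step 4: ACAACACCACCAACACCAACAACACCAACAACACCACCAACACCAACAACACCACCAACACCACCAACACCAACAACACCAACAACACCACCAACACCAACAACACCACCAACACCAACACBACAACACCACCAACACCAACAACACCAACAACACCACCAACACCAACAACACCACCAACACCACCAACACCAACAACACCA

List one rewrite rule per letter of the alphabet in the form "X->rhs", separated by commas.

A->CCA, B->CB, C->ACA

  step 3 ⇒ step 4: CCAACACCACCAACACCAACAACACCACCAACACCAACACBCCAACACCACCAACACCAACAACACCA ⇒ ACA·ACA·CCA·CCA·ACA·CCA·ACA·ACA·CCA·ACA·ACA·CCA·CCA·ACA·CCA·ACA·ACA·CCA·CCA·ACA·CCA·CCA·ACA·CCA·ACA·ACA·CCA·ACA·ACA·CCA·CCA·ACA·CCA·ACA·ACA·CCA·CCA·ACA·CCA·ACA·CB·ACA·ACA·CCA·CCA·ACA·CCA·ACA·ACA·CCA·ACA·ACA·CCA·CCA·ACA·CCA·ACA·ACA·CCA·CCA·ACA·CCA·CCA·ACA·CCA·ACA·ACA·CCA
    A ↦ CCA
    B ↦ CB
    C ↦ ACA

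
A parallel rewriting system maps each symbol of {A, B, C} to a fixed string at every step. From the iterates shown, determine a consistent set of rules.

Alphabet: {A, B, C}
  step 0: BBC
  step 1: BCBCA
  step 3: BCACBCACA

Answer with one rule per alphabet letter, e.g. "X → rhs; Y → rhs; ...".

  step 0 ⇒ step 1: BBC ⇒ BC·BC·A
    B ↦ BC
    C ↦ A
    A ↦ C  (constrained at step 1)

A->C, B->BC, C->A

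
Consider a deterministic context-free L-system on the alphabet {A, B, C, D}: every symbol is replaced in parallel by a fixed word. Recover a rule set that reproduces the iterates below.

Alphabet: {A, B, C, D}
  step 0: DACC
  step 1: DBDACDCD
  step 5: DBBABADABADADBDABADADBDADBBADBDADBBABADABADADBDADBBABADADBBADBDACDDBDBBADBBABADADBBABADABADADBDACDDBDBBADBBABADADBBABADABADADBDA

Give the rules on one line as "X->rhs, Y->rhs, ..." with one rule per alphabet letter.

A->DA, B->BA, C->CD, D->DB

  step 0 ⇒ step 1: DACC ⇒ DB·DA·CD·CD
    A ↦ DA
    C ↦ CD
    D ↦ DB
    B ↦ BA  (constrained at step 1)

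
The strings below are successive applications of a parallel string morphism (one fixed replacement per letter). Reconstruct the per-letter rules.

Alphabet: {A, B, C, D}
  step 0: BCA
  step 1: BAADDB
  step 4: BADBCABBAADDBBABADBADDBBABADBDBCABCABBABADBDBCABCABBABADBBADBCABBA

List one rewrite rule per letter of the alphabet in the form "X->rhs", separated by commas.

A->DB, B->BA, C->AD, D->CAB

  step 0 ⇒ step 1: BCA ⇒ BA·AD·DB
    A ↦ DB
    B ↦ BA
    C ↦ AD
    D ↦ CAB  (constrained at step 1)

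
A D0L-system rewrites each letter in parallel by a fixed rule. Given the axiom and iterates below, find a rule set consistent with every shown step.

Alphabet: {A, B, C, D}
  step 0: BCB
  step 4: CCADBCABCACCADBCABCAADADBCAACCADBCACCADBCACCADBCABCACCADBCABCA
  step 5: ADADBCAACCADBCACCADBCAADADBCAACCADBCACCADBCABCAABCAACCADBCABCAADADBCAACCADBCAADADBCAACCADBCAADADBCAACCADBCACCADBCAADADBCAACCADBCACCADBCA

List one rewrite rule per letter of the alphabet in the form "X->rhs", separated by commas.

A->BCA, B->CC, C->AD, D->A

  step 4 ⇒ step 5: CCADBCABCACCADBCABCAADADBCAACCADBCACCADBCACCADBCABCACCADBCABCA ⇒ AD·AD·BCA·A·CC·AD·BCA·CC·AD·BCA·AD·AD·BCA·A·CC·AD·BCA·CC·AD·BCA·BCA·A·BCA·A·CC·AD·BCA·BCA·AD·AD·BCA·A·CC·AD·BCA·AD·AD·BCA·A·CC·AD·BCA·AD·AD·BCA·A·CC·AD·BCA·CC·AD·BCA·AD·AD·BCA·A·CC·AD·BCA·CC·AD·BCA
    A ↦ BCA
    B ↦ CC
    C ↦ AD
    D ↦ A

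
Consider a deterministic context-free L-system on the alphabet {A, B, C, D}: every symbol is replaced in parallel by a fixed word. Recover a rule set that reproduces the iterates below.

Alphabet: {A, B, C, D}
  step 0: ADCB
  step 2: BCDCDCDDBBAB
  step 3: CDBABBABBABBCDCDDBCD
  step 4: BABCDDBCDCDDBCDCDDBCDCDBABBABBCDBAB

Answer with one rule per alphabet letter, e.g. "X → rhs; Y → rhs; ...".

  step 3 ⇒ step 4: CDBABBABBABBCDCDDBCD ⇒ BA·B·CD·DB·CD·CD·DB·CD·CD·DB·CD·CD·BA·B·BA·B·B·CD·BA·B
    A ↦ DB
    B ↦ CD
    C ↦ BA
    D ↦ B

A->DB, B->CD, C->BA, D->B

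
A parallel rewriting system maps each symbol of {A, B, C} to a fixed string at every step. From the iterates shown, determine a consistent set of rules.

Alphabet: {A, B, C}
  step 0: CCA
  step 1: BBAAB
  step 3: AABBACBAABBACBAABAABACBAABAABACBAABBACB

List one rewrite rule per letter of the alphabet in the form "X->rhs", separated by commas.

  step 0 ⇒ step 1: CCA ⇒ B·B·AAB
    A ↦ AAB
    C ↦ B
    B ↦ ACB  (constrained at step 1)

A->AAB, B->ACB, C->B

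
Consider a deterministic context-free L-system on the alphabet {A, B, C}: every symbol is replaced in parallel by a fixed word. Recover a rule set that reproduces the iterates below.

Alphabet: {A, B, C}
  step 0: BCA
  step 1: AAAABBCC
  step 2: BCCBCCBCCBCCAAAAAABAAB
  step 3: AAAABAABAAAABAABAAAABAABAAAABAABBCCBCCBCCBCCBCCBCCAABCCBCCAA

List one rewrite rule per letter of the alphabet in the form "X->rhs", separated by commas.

A->BCC, B->AA, C->AAB

  step 2 ⇒ step 3: BCCBCCBCCBCCAAAAAABAAB ⇒ AA·AAB·AAB·AA·AAB·AAB·AA·AAB·AAB·AA·AAB·AAB·BCC·BCC·BCC·BCC·BCC·BCC·AA·BCC·BCC·AA
    A ↦ BCC
    B ↦ AA
    C ↦ AAB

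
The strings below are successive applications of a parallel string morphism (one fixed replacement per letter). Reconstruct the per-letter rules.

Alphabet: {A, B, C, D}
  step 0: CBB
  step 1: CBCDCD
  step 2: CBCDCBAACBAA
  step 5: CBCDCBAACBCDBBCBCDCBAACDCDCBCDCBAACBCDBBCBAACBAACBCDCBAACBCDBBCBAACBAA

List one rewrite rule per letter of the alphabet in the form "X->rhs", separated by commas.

  step 1 ⇒ step 2: CBCDCD ⇒ CB·CD·CB·AA·CB·AA
    B ↦ CD
    C ↦ CB
    D ↦ AA
    A ↦ B  (constrained at step 2)

A->B, B->CD, C->CB, D->AA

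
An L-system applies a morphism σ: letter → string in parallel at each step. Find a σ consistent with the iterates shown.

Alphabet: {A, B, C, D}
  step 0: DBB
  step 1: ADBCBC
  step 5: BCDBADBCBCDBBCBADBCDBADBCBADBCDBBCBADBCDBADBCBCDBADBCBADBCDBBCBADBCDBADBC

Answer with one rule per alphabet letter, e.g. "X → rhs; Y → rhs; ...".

  step 0 ⇒ step 1: DBB ⇒ AD·BC·BC
    B ↦ BC
    D ↦ AD
    A ↦ B  (constrained at step 1)
    C ↦ DB  (constrained at step 1)

A->B, B->BC, C->DB, D->AD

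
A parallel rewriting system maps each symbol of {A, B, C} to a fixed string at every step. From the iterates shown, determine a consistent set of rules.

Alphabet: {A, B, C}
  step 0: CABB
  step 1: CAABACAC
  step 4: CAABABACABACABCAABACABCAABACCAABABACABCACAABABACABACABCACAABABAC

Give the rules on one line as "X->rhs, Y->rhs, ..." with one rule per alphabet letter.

A->AB, B->AC, C->CA

  step 0 ⇒ step 1: CABB ⇒ CA·AB·AC·AC
    A ↦ AB
    B ↦ AC
    C ↦ CA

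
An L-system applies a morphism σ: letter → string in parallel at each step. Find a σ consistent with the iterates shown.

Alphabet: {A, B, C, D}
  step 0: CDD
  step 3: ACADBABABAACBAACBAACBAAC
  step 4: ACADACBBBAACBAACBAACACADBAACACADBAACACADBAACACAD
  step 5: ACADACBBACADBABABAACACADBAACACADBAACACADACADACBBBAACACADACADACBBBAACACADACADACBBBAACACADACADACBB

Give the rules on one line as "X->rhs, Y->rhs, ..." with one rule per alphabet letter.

A->AC, B->BA, C->AD, D->BB

  step 4 ⇒ step 5: ACADACBBBAACBAACBAACACADBAACACADBAACACADBAACACAD ⇒ AC·AD·AC·BB·AC·AD·BA·BA·BA·AC·AC·AD·BA·AC·AC·AD·BA·AC·AC·AD·AC·AD·AC·BB·BA·AC·AC·AD·AC·AD·AC·BB·BA·AC·AC·AD·AC·AD·AC·BB·BA·AC·AC·AD·AC·AD·AC·BB
    A ↦ AC
    B ↦ BA
    C ↦ AD
    D ↦ BB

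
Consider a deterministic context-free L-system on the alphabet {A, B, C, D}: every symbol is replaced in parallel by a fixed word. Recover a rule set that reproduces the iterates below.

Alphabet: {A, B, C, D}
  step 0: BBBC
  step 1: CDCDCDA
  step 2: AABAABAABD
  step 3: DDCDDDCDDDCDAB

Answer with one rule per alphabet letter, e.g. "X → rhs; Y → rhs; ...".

  step 2 ⇒ step 3: AABAABAABD ⇒ D·D·CD·D·D·CD·D·D·CD·AB
    A ↦ D
    B ↦ CD
    D ↦ AB
  step 0 ⇒ step 1: BBBC ⇒ CD·CD·CD·A
    C ↦ A

A->D, B->CD, C->A, D->AB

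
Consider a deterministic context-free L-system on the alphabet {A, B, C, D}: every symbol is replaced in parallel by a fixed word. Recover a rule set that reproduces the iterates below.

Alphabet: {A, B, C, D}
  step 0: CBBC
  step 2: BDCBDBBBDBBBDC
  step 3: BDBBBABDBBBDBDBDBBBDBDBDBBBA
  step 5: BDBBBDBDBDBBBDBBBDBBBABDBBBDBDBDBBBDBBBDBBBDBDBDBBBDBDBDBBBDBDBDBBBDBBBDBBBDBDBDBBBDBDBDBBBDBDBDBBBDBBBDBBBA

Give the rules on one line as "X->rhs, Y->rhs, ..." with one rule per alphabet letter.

  step 2 ⇒ step 3: BDCBDBBBDBBBDC ⇒ BD·BB·BA·BD·BB·BD·BD·BD·BB·BD·BD·BD·BB·BA
    B ↦ BD
    C ↦ BA
    D ↦ BB
    A ↦ C  (constrained at step 3)

A->C, B->BD, C->BA, D->BB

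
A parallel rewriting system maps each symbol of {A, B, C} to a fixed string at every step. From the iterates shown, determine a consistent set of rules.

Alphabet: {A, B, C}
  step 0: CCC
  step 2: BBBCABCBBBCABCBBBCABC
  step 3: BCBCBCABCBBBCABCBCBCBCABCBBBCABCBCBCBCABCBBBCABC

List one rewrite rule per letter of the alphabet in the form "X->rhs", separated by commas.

  step 2 ⇒ step 3: BBBCABCBBBCABCBBBCABC ⇒ BC·BC·BC·ABC·BB·BC·ABC·BC·BC·BC·ABC·BB·BC·ABC·BC·BC·BC·ABC·BB·BC·ABC
    A ↦ BB
    B ↦ BC
    C ↦ ABC

A->BB, B->BC, C->ABC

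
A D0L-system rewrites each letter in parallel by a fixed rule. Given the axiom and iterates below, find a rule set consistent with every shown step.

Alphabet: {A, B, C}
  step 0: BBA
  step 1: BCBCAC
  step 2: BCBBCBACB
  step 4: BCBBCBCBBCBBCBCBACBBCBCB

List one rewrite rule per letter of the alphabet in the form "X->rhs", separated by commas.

  step 1 ⇒ step 2: BCBCAC ⇒ BC·B·BC·B·AC·B
    A ↦ AC
    B ↦ BC
    C ↦ B

A->AC, B->BC, C->B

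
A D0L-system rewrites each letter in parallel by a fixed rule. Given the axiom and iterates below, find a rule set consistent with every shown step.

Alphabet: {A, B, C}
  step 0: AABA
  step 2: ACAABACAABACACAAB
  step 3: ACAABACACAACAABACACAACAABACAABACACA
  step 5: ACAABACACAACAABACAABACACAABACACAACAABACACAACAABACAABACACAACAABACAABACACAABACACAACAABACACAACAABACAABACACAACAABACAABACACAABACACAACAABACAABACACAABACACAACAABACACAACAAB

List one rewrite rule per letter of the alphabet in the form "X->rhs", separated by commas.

A->AC, B->A, C->AAB

  step 2 ⇒ step 3: ACAABACAABACACAAB ⇒ AC·AAB·AC·AC·A·AC·AAB·AC·AC·A·AC·AAB·AC·AAB·AC·AC·A
    A ↦ AC
    B ↦ A
    C ↦ AAB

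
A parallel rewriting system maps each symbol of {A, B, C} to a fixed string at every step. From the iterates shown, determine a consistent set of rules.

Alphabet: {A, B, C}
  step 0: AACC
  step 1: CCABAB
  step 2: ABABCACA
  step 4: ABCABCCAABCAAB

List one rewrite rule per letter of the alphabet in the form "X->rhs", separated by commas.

A->C, B->A, C->AB

  step 1 ⇒ step 2: CCABAB ⇒ AB·AB·C·A·C·A
    A ↦ C
    B ↦ A
    C ↦ AB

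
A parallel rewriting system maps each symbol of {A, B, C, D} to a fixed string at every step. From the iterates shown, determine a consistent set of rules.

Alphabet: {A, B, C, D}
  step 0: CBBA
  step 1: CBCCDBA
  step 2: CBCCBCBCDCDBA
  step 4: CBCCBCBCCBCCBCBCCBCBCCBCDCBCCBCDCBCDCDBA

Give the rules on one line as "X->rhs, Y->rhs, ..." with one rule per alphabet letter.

  step 1 ⇒ step 2: CBCCDBA ⇒ CB·C·CB·CB·CD·C·DBA
    A ↦ DBA
    B ↦ C
    C ↦ CB
    D ↦ CD

A->DBA, B->C, C->CB, D->CD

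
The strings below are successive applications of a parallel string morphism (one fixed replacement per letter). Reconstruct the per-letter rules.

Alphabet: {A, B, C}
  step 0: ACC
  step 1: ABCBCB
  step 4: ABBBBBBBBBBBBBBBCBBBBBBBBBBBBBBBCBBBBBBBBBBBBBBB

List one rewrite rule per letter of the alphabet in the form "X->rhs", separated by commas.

A->AB, B->BB, C->CB

  step 0 ⇒ step 1: ACC ⇒ AB·CB·CB
    A ↦ AB
    C ↦ CB
    B ↦ BB  (constrained at step 1)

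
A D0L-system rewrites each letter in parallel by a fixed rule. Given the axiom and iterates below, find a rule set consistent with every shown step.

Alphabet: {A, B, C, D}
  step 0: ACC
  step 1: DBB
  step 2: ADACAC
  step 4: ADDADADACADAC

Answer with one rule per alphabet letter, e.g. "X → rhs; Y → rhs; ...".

  step 1 ⇒ step 2: DBB ⇒ AD·AC·AC
    B ↦ AC
    D ↦ AD
  step 0 ⇒ step 1: ACC ⇒ D·B·B
    A ↦ D
  step 0 ⇒ step 1: ACC ⇒ D·B·B
    C ↦ B

A->D, B->AC, C->B, D->AD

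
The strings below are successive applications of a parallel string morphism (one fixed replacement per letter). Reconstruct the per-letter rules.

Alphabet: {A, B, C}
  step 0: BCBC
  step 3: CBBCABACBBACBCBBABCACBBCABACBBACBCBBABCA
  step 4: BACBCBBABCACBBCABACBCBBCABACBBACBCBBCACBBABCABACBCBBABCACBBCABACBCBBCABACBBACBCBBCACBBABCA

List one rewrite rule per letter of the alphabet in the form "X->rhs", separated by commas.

  step 3 ⇒ step 4: CBBCABACBBACBCBBABCACBBCABACBBACBCBBABCA ⇒ BA·CB·CB·BA·BCA·CB·BCA·BA·CB·CB·BCA·BA·CB·BA·CB·CB·BCA·CB·BA·BCA·BA·CB·CB·BA·BCA·CB·BCA·BA·CB·CB·BCA·BA·CB·BA·CB·CB·BCA·CB·BA·BCA
    A ↦ BCA
    B ↦ CB
    C ↦ BA

A->BCA, B->CB, C->BA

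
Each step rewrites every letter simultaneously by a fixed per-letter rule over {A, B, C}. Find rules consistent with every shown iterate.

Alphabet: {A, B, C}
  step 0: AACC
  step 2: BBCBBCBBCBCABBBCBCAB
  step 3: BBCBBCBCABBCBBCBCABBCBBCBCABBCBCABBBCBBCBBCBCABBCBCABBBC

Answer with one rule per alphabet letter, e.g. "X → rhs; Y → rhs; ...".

  step 2 ⇒ step 3: BBCBBCBBCBCABBBCBCAB ⇒ BBC·BBC·BCA·BBC·BBC·BCA·BBC·BBC·BCA·BBC·BCA·B·BBC·BBC·BBC·BCA·BBC·BCA·B·BBC
    A ↦ B
    B ↦ BBC
    C ↦ BCA

A->B, B->BBC, C->BCA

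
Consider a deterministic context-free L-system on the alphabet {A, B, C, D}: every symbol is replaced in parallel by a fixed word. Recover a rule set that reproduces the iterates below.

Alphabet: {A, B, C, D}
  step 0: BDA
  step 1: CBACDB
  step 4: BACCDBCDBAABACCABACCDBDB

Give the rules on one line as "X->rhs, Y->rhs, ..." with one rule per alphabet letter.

A->DB, B->C, C->A, D->BAC

  step 0 ⇒ step 1: BDA ⇒ C·BAC·DB
    A ↦ DB
    B ↦ C
    D ↦ BAC
    C ↦ A  (constrained at step 1)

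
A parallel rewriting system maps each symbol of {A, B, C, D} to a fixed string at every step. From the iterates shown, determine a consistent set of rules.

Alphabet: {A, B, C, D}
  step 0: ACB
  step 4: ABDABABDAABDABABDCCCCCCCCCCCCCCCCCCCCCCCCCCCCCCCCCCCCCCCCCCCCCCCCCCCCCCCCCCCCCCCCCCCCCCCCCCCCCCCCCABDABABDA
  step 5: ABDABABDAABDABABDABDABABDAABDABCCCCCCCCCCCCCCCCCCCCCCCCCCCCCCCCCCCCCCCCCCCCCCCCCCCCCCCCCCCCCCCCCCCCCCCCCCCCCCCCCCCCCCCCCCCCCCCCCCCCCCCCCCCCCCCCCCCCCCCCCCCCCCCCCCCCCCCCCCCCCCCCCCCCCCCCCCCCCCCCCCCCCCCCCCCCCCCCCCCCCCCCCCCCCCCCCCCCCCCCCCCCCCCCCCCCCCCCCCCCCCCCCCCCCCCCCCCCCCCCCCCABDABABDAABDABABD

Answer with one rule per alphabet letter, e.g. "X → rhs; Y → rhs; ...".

A->ABD, B->A, C->CCC, D->B

  step 4 ⇒ step 5: ABDABABDAABDABABDCCCCCCCCCCCCCCCCCCCCCCCCCCCCCCCCCCCCCCCCCCCCCCCCCCCCCCCCCCCCCCCCCCCCCCCCCCCCCCCCCABDABABDA ⇒ ABD·A·B·ABD·A·ABD·A·B·ABD·ABD·A·B·ABD·A·ABD·A·B·CCC·CCC·CCC·CCC·CCC·CCC·CCC·CCC·CCC·CCC·CCC·CCC·CCC·CCC·CCC·CCC·CCC·CCC·CCC·CCC·CCC·CCC·CCC·CCC·CCC·CCC·CCC·CCC·CCC·CCC·CCC·CCC·CCC·CCC·CCC·CCC·CCC·CCC·CCC·CCC·CCC·CCC·CCC·CCC·CCC·CCC·CCC·CCC·CCC·CCC·CCC·CCC·CCC·CCC·CCC·CCC·CCC·CCC·CCC·CCC·CCC·CCC·CCC·CCC·CCC·CCC·CCC·CCC·CCC·CCC·CCC·CCC·CCC·CCC·CCC·CCC·CCC·CCC·CCC·CCC·CCC·ABD·A·B·ABD·A·ABD·A·B·ABD
    A ↦ ABD
    B ↦ A
    C ↦ CCC
    D ↦ B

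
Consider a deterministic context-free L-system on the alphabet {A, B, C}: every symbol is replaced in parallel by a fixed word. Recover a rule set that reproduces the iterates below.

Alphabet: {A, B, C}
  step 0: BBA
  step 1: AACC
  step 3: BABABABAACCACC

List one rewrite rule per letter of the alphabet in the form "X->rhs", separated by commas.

  step 0 ⇒ step 1: BBA ⇒ A·A·CC
    A ↦ CC
    B ↦ A
    C ↦ BA  (constrained at step 1)

A->CC, B->A, C->BA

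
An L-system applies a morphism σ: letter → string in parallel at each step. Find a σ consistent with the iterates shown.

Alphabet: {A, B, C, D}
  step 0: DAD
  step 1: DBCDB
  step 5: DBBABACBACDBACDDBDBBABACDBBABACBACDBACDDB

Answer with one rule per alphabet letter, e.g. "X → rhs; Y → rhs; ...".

  step 0 ⇒ step 1: DAD ⇒ DB·C·DB
    A ↦ C
    D ↦ DB
    B ↦ BA  (constrained at step 1)
    C ↦ D  (constrained at step 1)

A->C, B->BA, C->D, D->DB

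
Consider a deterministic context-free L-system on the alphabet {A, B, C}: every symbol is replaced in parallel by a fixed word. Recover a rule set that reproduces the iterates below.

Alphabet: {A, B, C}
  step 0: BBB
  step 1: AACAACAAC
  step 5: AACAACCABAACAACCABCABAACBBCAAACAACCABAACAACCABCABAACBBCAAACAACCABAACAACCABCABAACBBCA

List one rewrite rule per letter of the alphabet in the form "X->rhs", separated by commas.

  step 0 ⇒ step 1: BBB ⇒ AAC·AAC·AAC
    B ↦ AAC
    A ↦ B  (constrained at step 1)
    C ↦ CA  (constrained at step 1)

A->B, B->AAC, C->CA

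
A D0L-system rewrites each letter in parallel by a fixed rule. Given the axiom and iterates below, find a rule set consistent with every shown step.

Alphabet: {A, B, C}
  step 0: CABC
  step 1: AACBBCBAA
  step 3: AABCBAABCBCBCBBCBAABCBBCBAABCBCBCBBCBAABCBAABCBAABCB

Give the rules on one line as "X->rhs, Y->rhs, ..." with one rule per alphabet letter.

A->CB, B->BCB, C->AA

  step 0 ⇒ step 1: CABC ⇒ AA·CB·BCB·AA
    A ↦ CB
    B ↦ BCB
    C ↦ AA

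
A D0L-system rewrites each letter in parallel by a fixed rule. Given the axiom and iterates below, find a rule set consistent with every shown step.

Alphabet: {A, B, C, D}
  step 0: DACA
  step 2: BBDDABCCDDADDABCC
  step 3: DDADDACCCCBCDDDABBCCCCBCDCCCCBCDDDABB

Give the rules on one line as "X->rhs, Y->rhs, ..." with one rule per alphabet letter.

A->BCD, B->DDA, C->B, D->CC

  step 2 ⇒ step 3: BBDDABCCDDADDABCC ⇒ DDA·DDA·CC·CC·BCD·DDA·B·B·CC·CC·BCD·CC·CC·BCD·DDA·B·B
    A ↦ BCD
    B ↦ DDA
    C ↦ B
    D ↦ CC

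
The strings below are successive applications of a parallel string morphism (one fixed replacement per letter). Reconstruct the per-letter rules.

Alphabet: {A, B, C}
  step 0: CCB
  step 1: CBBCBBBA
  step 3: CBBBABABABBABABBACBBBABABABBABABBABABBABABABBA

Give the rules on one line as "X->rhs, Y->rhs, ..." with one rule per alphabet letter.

  step 0 ⇒ step 1: CCB ⇒ CBB·CBB·BA
    B ↦ BA
    C ↦ CBB
    A ↦ BBA  (constrained at step 1)

A->BBA, B->BA, C->CBB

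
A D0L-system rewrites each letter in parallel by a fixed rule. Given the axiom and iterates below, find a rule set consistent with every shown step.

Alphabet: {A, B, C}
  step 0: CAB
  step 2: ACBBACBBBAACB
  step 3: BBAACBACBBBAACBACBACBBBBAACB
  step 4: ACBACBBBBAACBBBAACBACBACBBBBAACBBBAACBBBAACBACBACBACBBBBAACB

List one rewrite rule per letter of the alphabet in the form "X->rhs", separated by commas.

A->B, B->ACB, C->BA

  step 3 ⇒ step 4: BBAACBACBBBAACBACBACBBBBAACB ⇒ ACB·ACB·B·B·BA·ACB·B·BA·ACB·ACB·ACB·B·B·BA·ACB·B·BA·ACB·B·BA·ACB·ACB·ACB·ACB·B·B·BA·ACB
    A ↦ B
    B ↦ ACB
    C ↦ BA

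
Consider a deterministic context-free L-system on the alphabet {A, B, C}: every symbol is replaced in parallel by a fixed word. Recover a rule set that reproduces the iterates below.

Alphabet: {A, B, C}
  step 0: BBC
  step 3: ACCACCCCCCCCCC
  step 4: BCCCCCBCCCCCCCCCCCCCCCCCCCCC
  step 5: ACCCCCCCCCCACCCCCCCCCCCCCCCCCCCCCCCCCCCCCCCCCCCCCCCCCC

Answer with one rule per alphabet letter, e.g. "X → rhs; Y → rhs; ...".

  step 4 ⇒ step 5: BCCCCCBCCCCCCCCCCCCCCCCCCCCC ⇒ A·CC·CC·CC·CC·CC·A·CC·CC·CC·CC·CC·CC·CC·CC·CC·CC·CC·CC·CC·CC·CC·CC·CC·CC·CC·CC·CC
    B ↦ A
    C ↦ CC
  step 3 ⇒ step 4: ACCACCCCCCCCCC ⇒ BC·CC·CC·BC·CC·CC·CC·CC·CC·CC·CC·CC·CC·CC
    A ↦ BC

A->BC, B->A, C->CC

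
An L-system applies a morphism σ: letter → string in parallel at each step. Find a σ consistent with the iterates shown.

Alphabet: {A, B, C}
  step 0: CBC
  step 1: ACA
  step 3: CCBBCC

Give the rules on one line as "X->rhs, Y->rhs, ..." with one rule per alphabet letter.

A->BB, B->C, C->A

  step 0 ⇒ step 1: CBC ⇒ A·C·A
    B ↦ C
    C ↦ A
    A ↦ BB  (constrained at step 1)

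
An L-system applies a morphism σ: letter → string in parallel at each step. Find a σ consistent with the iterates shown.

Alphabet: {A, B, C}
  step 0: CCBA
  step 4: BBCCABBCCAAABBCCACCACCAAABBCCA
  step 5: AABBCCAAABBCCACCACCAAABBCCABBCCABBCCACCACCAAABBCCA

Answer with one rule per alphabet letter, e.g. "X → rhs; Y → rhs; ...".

  step 4 ⇒ step 5: BBCCABBCCAAABBCCACCACCAAABBCCA ⇒ A·A·B·B·CCA·A·A·B·B·CCA·CCA·CCA·A·A·B·B·CCA·B·B·CCA·B·B·CCA·CCA·CCA·A·A·B·B·CCA
    A ↦ CCA
    B ↦ A
    C ↦ B

A->CCA, B->A, C->B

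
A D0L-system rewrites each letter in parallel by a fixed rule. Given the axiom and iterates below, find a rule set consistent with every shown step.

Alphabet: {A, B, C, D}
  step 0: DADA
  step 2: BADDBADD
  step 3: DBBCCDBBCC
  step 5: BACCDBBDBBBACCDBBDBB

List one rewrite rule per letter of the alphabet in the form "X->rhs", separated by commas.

A->BB, B->D, C->BA, D->C

  step 2 ⇒ step 3: BADDBADD ⇒ D·BB·C·C·D·BB·C·C
    A ↦ BB
    B ↦ D
    D ↦ C
    C ↦ BA  (constrained at step 3)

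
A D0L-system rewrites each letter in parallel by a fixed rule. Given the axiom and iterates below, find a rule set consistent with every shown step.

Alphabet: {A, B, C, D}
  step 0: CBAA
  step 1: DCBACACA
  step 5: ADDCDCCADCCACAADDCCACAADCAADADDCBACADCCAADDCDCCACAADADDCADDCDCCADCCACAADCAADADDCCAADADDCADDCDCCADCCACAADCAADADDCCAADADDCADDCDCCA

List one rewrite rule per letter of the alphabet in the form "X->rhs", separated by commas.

A->CA, B->BA, C->DC, D->AD

  step 0 ⇒ step 1: CBAA ⇒ DC·BA·CA·CA
    A ↦ CA
    B ↦ BA
    C ↦ DC
    D ↦ AD  (constrained at step 1)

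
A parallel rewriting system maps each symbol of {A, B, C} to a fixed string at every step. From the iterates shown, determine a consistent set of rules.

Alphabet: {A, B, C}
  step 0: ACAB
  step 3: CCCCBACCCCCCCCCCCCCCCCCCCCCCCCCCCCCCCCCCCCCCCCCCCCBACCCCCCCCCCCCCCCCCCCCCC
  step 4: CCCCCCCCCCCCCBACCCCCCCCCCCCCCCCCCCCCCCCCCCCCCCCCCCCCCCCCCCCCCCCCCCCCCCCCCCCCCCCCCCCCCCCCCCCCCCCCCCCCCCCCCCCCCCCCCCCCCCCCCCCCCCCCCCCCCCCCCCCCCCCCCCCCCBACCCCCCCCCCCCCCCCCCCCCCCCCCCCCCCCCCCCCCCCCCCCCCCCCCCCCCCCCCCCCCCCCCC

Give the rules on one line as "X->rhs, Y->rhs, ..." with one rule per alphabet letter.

A->BAC, B->C, C->CCC

  step 3 ⇒ step 4: CCCCBACCCCCCCCCCCCCCCCCCCCCCCCCCCCCCCCCCCCCCCCCCCCBACCCCCCCCCCCCCCCCCCCCCC ⇒ CCC·CCC·CCC·CCC·C·BAC·CCC·CCC·CCC·CCC·CCC·CCC·CCC·CCC·CCC·CCC·CCC·CCC·CCC·CCC·CCC·CCC·CCC·CCC·CCC·CCC·CCC·CCC·CCC·CCC·CCC·CCC·CCC·CCC·CCC·CCC·CCC·CCC·CCC·CCC·CCC·CCC·CCC·CCC·CCC·CCC·CCC·CCC·CCC·CCC·C·BAC·CCC·CCC·CCC·CCC·CCC·CCC·CCC·CCC·CCC·CCC·CCC·CCC·CCC·CCC·CCC·CCC·CCC·CCC·CCC·CCC·CCC·CCC
    A ↦ BAC
    B ↦ C
    C ↦ CCC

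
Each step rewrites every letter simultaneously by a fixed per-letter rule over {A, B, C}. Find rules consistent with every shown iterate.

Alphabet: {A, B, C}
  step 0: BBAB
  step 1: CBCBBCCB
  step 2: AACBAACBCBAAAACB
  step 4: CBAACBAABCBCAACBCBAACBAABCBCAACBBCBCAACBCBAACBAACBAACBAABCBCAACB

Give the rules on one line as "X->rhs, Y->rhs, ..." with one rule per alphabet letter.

A->BC, B->CB, C->AA

  step 1 ⇒ step 2: CBCBBCCB ⇒ AA·CB·AA·CB·CB·AA·AA·CB
    B ↦ CB
    C ↦ AA
  step 0 ⇒ step 1: BBAB ⇒ CB·CB·BC·CB
    A ↦ BC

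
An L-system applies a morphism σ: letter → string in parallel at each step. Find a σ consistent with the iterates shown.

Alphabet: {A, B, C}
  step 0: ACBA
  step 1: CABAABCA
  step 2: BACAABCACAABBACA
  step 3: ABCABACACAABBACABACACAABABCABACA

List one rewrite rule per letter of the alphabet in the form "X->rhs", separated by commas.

  step 2 ⇒ step 3: BACAABCACAABBACA ⇒ AB·CA·BA·CA·CA·AB·BA·CA·BA·CA·CA·AB·AB·CA·BA·CA
    A ↦ CA
    B ↦ AB
    C ↦ BA

A->CA, B->AB, C->BA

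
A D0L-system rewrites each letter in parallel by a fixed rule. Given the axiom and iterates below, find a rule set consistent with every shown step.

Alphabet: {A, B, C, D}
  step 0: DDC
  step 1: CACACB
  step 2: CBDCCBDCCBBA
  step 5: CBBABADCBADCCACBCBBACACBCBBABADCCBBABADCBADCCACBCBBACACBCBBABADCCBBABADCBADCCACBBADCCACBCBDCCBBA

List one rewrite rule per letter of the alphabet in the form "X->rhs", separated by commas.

A->DC, B->BA, C->CB, D->CA

  step 1 ⇒ step 2: CACACB ⇒ CB·DC·CB·DC·CB·BA
    A ↦ DC
    B ↦ BA
    C ↦ CB
  step 0 ⇒ step 1: DDC ⇒ CA·CA·CB
    D ↦ CA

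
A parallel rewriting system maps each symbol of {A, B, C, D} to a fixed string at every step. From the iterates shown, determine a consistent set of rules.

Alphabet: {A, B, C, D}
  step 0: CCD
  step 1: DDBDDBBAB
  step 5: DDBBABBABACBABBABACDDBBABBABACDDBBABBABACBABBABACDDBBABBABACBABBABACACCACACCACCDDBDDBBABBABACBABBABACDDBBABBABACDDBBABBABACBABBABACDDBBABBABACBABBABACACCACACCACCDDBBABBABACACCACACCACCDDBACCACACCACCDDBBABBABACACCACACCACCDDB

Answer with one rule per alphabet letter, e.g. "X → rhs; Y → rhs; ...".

A->C, B->AC, C->DDB, D->BAB

  step 0 ⇒ step 1: CCD ⇒ DDB·DDB·BAB
    C ↦ DDB
    D ↦ BAB
    A ↦ C  (constrained at step 1)
    B ↦ AC  (constrained at step 1)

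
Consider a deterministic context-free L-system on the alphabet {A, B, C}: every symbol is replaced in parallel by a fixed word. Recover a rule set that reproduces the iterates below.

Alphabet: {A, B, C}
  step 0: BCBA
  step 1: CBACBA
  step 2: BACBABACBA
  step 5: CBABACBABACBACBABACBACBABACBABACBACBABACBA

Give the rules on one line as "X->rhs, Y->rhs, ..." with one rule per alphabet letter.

A->BA, B->C, C->BA

  step 1 ⇒ step 2: CBACBA ⇒ BA·C·BA·BA·C·BA
    A ↦ BA
    B ↦ C
    C ↦ BA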